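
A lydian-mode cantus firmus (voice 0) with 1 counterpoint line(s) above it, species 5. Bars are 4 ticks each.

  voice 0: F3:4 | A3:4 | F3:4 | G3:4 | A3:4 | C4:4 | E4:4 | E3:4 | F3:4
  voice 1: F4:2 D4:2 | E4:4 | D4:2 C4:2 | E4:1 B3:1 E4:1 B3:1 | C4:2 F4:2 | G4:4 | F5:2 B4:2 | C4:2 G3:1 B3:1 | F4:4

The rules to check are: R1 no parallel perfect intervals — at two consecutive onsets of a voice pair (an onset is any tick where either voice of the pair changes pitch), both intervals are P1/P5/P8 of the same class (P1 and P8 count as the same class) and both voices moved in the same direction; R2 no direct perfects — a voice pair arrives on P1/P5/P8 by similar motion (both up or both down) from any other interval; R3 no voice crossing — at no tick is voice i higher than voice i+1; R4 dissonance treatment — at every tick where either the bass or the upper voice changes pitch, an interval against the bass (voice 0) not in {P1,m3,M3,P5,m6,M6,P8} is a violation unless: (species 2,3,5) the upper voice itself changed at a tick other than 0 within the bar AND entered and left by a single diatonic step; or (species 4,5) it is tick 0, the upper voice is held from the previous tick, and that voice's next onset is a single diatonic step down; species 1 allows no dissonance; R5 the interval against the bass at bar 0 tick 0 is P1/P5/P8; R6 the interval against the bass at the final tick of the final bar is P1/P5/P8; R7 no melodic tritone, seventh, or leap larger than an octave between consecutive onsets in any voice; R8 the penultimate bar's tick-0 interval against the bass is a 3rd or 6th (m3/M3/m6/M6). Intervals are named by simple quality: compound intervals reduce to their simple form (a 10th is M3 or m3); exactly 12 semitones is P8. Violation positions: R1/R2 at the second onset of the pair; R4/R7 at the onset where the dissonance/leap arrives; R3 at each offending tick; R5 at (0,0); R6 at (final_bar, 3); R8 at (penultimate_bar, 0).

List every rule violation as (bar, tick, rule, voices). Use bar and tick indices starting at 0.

(1, 0, R2, (0, 1))
(5, 0, R2, (0, 1))
(6, 0, R4, (0, 1))
(6, 0, R7, (1,))
(6, 2, R7, (1,))
(7, 0, R7, (1,))
(8, 0, R2, (0, 1))
(8, 0, R7, (1,))

bar 0: v0=F3 v1=F4 downbeat P8
bar 1: v0=A3 v1=E4 downbeat P5
bar 2: v0=F3 v1=D4 downbeat M6
bar 3: v0=G3 v1=E4 downbeat M6
bar 4: v0=A3 v1=C4 downbeat m3
bar 5: v0=C4 v1=G4 downbeat P5
bar 6: v0=E4 v1=F5 downbeat m2
bar 7: v0=E3 v1=C4 downbeat m6
bar 8: v0=F3 v1=F4 downbeat P8
  -> R2 @ bar 1 tick 0 v(0, 1): F3/D4 M6 -> A3/E4 P5 similar
  -> R2 @ bar 5 tick 0 v(0, 1): A3/F4 m6 -> C4/G4 P5 similar
  -> R4 @ bar 6 tick 0 v(0, 1): E4/F5 m2 untreated
  -> R7 @ bar 6 tick 0 v(1,): G4->F5 leap 10st
  -> R7 @ bar 6 tick 2 v(1,): F5->B4 leap 6st
  -> R7 @ bar 7 tick 0 v(1,): B4->C4 leap 11st
  -> R2 @ bar 8 tick 0 v(0, 1): E3/B3 P5 -> F3/F4 P8 similar
  -> R7 @ bar 8 tick 0 v(1,): B3->F4 leap 6st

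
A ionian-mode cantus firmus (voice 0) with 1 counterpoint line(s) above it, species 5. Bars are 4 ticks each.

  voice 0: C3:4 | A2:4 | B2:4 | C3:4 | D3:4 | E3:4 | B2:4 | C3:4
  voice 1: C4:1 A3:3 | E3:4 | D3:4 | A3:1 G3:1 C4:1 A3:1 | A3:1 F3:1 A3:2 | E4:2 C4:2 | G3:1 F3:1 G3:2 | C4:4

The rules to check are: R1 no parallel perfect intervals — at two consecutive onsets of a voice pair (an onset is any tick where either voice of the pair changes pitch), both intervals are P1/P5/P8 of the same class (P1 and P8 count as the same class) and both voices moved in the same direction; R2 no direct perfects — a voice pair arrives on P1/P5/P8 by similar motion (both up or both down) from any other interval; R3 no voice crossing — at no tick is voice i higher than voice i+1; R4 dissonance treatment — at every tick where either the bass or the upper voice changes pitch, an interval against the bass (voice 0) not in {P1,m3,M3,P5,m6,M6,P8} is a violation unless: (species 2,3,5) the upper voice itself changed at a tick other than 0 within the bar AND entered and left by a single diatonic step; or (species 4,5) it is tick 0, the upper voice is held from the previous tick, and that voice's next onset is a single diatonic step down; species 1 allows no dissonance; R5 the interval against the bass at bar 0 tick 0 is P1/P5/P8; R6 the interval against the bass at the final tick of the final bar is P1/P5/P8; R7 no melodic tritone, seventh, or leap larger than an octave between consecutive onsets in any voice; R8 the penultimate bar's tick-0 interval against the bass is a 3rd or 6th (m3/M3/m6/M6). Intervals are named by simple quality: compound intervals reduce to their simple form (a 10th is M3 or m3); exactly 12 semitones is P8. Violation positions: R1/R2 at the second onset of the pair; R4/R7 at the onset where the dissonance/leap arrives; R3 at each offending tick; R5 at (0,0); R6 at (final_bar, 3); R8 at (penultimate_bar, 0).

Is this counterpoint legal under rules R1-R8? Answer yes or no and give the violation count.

bar 0: v0=C3 v1=C4 (P8)
bar 1: v0=A2 v1=E3 (P5)
bar 2: v0=B2 v1=D3 (m3)
bar 3: v0=C3 v1=A3 (M6)
bar 4: v0=D3 v1=A3 (P5)
bar 5: v0=E3 v1=E4 (P8)
bar 6: v0=B2 v1=G3 (m6)
bar 7: v0=C3 v1=C4 (P8)
  R2 @ bar1.0: C3/A3 M6 -> A2/E3 P5 similar
  R2 @ bar5.0: D3/A3 P5 -> E3/E4 P8 similar
  R2 @ bar7.0: B2/G3 m6 -> C3/C4 P8 similar

No (3 violations)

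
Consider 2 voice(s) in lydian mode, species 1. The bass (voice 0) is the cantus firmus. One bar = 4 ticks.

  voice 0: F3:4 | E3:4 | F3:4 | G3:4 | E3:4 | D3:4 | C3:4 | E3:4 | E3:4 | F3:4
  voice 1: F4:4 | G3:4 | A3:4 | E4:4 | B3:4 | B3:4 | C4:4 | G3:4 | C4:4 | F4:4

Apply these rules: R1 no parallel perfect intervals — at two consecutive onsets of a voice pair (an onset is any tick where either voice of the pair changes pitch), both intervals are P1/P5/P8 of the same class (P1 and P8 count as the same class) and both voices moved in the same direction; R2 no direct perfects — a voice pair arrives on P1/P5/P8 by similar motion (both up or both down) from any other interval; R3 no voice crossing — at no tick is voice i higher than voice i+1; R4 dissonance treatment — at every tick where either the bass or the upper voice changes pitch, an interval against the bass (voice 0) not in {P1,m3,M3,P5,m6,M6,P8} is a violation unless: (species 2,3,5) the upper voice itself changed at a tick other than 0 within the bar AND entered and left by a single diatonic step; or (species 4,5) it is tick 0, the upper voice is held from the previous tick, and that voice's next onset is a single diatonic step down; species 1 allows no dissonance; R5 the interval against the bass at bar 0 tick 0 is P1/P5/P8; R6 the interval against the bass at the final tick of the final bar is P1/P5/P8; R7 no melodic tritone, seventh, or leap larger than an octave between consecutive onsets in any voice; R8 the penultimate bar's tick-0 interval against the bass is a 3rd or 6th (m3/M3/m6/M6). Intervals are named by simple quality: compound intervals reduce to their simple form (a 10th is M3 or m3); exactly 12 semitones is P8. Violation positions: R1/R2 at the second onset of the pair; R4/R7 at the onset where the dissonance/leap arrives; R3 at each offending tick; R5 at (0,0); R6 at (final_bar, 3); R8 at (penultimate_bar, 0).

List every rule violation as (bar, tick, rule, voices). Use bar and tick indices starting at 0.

bar 0: v0=F3 v1=F4 downbeat P8
bar 1: v0=E3 v1=G3 downbeat m3
bar 2: v0=F3 v1=A3 downbeat M3
bar 3: v0=G3 v1=E4 downbeat M6
bar 4: v0=E3 v1=B3 downbeat P5
bar 5: v0=D3 v1=B3 downbeat M6
bar 6: v0=C3 v1=C4 downbeat P8
bar 7: v0=E3 v1=G3 downbeat m3
bar 8: v0=E3 v1=C4 downbeat m6
bar 9: v0=F3 v1=F4 downbeat P8
  -> R7 @ bar 1 tick 0 v(1,): F4->G3 leap 10st
  -> R2 @ bar 4 tick 0 v(0, 1): G3/E4 M6 -> E3/B3 P5 similar
  -> R2 @ bar 9 tick 0 v(0, 1): E3/C4 m6 -> F3/F4 P8 similar

(1, 0, R7, (1,))
(4, 0, R2, (0, 1))
(9, 0, R2, (0, 1))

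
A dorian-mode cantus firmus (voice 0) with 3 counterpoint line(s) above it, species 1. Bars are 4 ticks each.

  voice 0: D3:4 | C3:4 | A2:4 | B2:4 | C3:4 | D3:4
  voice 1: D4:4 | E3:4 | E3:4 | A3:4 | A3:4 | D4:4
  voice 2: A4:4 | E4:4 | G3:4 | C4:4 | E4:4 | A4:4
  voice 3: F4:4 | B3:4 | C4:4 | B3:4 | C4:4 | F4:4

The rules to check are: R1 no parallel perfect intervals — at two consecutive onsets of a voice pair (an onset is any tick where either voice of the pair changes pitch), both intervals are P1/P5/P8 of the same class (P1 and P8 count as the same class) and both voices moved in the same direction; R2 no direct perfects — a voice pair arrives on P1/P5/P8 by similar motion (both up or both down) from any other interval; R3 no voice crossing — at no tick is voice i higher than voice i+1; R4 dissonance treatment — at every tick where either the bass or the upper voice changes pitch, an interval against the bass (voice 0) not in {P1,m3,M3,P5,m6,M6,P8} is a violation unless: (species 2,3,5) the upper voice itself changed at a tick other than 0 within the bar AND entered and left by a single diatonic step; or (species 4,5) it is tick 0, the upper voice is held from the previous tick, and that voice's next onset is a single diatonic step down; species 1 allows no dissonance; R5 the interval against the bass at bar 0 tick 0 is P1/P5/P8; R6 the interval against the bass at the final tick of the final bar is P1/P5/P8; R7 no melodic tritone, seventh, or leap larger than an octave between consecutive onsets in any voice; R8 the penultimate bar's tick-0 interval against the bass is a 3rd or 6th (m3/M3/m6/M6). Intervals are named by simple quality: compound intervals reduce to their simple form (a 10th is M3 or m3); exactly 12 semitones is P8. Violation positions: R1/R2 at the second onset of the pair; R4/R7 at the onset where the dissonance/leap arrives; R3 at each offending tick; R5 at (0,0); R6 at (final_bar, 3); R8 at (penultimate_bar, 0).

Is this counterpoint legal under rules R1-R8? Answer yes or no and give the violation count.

No (35 violations)

bar 0: v0=D3 v1=D4 v2=A4 v3=F4 (m3)
bar 1: v0=C3 v1=E3 v2=E4 v3=B3 (M7)
bar 2: v0=A2 v1=E3 v2=G3 v3=C4 (m3)
bar 3: v0=B2 v1=A3 v2=C4 v3=B3 (P8)
bar 4: v0=C3 v1=A3 v2=E4 v3=C4 (P8)
bar 5: v0=D3 v1=D4 v2=A4 v3=F4 (m3)
  R3 @ bar0.0: A4 above F4
  R5 @ bar0.0: opens on m3
  R3 @ bar0.1: A4 above F4
  R3 @ bar0.2: A4 above F4
  R3 @ bar0.3: A4 above F4
  R2 @ bar1.0: D4/A4 P5 -> E3/E4 P8 similar
  R2 @ bar1.0: D4/F4 m3 -> E3/B3 P5 similar
  R3 @ bar1.0: E4 above B3
  R4 @ bar1.0: C3/B3 M7 untreated
  R7 @ bar1.0: D4->E3 leap 10st
  R7 @ bar1.0: F4->B3 leap 6st
  R3 @ bar1.1: E4 above B3
  R3 @ bar1.2: E4 above B3
  R3 @ bar1.3: E4 above B3
  R4 @ bar2.0: A2/G3 m7 untreated
  R3 @ bar3.0: C4 above B3
  R4 @ bar3.0: B2/A3 m7 untreated
  R4 @ bar3.0: B2/C4 m2 untreated
  R3 @ bar3.1: C4 above B3
  R3 @ bar3.2: C4 above B3
  R3 @ bar3.3: C4 above B3
  R1 @ bar4.0: B2/B3 P8 -> C3/C4 P8 similar
  R3 @ bar4.0: E4 above C4
  R8 @ bar4.0: penult P8 not 3rd/6th
  R3 @ bar4.1: E4 above C4
  R3 @ bar4.2: E4 above C4
  R3 @ bar4.3: E4 above C4
  R1 @ bar5.0: A3/E4 P5 -> D4/A4 P5 similar
  R2 @ bar5.0: C3/A3 M6 -> D3/D4 P8 similar
  R2 @ bar5.0: C3/E4 M3 -> D3/A4 P5 similar
  R3 @ bar5.0: A4 above F4
  R3 @ bar5.1: A4 above F4
  R3 @ bar5.2: A4 above F4
  R3 @ bar5.3: A4 above F4
  R6 @ bar5.3: closes on m3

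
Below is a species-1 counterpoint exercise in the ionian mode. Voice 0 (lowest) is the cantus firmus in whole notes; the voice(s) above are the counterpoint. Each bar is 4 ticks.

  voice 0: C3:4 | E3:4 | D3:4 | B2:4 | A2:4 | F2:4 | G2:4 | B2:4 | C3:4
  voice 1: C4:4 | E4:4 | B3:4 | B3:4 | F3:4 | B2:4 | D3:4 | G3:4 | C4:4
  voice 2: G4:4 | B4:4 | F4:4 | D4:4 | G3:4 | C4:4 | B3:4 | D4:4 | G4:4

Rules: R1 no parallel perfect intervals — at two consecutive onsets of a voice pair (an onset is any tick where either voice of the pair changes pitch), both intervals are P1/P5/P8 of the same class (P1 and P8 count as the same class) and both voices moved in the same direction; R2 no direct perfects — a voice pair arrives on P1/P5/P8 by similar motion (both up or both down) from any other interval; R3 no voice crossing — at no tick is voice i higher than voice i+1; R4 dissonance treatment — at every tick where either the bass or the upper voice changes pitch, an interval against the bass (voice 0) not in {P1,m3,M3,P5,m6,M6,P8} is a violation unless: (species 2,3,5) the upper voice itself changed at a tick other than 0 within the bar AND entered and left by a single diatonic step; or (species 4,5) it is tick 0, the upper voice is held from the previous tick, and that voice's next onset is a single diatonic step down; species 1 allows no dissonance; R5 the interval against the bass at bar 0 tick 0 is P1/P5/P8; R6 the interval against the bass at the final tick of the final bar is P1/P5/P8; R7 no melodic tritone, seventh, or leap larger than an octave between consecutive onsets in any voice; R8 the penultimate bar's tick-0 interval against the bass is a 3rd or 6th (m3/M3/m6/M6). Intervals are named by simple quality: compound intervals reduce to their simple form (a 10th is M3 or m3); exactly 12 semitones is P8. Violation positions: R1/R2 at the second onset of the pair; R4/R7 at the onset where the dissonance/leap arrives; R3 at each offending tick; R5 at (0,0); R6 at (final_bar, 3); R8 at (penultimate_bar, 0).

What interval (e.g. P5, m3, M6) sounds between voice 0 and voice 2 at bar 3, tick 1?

voice 0=B2 voice 2=D4 -> m3

m3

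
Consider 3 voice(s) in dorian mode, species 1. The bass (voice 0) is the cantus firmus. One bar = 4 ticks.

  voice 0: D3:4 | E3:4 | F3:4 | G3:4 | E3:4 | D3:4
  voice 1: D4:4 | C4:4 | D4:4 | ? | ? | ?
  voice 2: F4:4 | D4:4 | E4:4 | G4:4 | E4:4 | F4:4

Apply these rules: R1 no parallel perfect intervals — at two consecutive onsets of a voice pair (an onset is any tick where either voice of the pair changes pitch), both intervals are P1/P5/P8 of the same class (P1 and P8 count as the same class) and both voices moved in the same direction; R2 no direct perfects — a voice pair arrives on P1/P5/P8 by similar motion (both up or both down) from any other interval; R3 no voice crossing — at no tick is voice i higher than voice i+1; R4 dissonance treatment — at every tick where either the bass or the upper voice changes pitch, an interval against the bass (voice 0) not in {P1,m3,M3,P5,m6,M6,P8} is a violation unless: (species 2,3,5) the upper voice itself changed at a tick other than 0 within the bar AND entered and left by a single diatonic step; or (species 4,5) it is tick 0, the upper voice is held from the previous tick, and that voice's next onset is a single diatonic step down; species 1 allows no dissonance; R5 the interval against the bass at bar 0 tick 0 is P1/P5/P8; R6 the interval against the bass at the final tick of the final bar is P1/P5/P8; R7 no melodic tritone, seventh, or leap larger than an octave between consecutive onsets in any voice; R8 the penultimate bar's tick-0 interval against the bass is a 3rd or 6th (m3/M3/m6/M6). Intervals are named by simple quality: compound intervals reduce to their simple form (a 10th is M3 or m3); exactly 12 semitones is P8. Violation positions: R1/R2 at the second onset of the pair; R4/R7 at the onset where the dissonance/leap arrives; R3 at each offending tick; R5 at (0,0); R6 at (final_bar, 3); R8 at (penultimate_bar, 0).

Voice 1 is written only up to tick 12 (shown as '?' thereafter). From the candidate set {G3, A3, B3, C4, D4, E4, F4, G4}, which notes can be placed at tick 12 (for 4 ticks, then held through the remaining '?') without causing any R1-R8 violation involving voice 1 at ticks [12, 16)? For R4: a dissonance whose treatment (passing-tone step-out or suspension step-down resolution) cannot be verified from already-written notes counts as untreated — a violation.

G3: legal
A3: violates R4
B3: legal
C4: violates R4
D4: legal
E4: legal
F4: violates R4
G4: violates R2

{B3, D4, E4, G3}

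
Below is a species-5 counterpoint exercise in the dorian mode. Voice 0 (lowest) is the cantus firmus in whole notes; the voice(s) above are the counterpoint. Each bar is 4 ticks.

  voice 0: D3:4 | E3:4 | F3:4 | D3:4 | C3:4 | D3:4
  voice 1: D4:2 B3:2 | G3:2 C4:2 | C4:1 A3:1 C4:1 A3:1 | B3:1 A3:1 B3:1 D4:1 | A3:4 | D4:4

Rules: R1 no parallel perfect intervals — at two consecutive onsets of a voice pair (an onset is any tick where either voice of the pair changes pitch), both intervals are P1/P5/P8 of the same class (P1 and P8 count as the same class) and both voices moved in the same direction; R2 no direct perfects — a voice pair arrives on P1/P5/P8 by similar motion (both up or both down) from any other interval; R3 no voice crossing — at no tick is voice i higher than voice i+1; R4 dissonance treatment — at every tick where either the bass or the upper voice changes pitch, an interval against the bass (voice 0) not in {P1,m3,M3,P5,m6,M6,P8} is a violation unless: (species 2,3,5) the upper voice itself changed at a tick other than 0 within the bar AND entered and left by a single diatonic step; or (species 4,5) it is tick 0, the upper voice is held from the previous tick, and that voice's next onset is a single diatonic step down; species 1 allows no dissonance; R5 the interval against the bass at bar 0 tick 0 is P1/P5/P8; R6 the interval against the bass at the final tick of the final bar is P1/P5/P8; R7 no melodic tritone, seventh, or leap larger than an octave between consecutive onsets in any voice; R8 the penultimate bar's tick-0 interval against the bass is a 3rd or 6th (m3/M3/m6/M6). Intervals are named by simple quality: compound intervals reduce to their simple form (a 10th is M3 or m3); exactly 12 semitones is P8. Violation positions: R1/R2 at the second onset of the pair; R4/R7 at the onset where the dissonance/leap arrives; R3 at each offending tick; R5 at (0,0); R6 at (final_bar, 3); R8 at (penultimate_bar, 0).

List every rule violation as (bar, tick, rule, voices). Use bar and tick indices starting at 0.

(5, 0, R2, (0, 1))

bar 0: v0=D3 v1=D4 downbeat P8
bar 1: v0=E3 v1=G3 downbeat m3
bar 2: v0=F3 v1=C4 downbeat P5
bar 3: v0=D3 v1=B3 downbeat M6
bar 4: v0=C3 v1=A3 downbeat M6
bar 5: v0=D3 v1=D4 downbeat P8
  -> R2 @ bar 5 tick 0 v(0, 1): C3/A3 M6 -> D3/D4 P8 similar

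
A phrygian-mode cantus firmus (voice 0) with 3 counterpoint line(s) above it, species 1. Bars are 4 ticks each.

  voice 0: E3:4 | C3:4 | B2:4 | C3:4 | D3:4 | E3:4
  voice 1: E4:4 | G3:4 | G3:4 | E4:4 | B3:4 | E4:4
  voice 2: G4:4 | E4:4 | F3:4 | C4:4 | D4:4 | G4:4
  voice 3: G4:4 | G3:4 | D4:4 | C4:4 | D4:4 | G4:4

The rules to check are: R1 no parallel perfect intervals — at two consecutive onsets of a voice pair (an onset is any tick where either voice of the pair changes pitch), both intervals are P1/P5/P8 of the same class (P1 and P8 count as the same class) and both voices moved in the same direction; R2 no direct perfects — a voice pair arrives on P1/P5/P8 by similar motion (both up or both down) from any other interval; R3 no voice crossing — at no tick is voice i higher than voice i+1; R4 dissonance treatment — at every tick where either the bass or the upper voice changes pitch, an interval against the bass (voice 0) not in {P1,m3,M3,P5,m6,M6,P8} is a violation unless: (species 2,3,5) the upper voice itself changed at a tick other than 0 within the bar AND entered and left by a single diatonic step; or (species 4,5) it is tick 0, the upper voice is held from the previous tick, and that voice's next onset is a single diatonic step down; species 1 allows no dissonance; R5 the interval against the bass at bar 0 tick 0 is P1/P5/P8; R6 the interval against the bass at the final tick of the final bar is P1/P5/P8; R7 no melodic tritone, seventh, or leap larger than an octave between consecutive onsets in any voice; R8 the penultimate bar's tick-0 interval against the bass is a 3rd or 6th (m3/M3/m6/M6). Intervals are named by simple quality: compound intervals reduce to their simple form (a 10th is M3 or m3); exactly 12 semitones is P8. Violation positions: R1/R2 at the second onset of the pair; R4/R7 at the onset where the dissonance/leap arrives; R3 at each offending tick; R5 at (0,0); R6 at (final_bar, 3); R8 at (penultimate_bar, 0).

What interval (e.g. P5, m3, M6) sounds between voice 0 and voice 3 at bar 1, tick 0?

voice 0=C3 voice 3=G3 -> P5

P5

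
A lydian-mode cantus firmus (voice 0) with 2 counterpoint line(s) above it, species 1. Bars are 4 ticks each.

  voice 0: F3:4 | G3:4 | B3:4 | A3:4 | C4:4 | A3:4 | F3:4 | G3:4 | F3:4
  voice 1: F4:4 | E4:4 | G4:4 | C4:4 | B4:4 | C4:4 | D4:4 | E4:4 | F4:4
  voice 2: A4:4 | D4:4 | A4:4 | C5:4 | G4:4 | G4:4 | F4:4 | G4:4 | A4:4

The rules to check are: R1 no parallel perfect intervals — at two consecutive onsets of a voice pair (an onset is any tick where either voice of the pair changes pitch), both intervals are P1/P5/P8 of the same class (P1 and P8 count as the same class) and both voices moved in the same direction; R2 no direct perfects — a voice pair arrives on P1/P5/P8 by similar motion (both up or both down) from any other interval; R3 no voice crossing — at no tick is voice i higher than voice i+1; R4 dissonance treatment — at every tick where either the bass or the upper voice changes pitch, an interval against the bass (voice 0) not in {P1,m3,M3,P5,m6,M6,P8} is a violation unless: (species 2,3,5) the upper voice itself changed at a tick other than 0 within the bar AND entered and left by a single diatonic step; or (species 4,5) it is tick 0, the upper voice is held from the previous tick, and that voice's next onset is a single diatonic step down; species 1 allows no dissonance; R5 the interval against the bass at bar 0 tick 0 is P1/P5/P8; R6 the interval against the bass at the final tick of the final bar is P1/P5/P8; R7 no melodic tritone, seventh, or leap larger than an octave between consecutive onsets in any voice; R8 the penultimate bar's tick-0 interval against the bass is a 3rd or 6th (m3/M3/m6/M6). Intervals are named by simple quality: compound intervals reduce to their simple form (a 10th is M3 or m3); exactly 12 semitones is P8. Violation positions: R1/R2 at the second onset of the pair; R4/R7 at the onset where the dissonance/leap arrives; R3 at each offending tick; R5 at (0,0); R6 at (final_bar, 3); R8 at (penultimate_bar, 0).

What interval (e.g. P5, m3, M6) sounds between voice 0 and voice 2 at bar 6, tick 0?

P8

voice 0=F3 voice 2=F4 -> P8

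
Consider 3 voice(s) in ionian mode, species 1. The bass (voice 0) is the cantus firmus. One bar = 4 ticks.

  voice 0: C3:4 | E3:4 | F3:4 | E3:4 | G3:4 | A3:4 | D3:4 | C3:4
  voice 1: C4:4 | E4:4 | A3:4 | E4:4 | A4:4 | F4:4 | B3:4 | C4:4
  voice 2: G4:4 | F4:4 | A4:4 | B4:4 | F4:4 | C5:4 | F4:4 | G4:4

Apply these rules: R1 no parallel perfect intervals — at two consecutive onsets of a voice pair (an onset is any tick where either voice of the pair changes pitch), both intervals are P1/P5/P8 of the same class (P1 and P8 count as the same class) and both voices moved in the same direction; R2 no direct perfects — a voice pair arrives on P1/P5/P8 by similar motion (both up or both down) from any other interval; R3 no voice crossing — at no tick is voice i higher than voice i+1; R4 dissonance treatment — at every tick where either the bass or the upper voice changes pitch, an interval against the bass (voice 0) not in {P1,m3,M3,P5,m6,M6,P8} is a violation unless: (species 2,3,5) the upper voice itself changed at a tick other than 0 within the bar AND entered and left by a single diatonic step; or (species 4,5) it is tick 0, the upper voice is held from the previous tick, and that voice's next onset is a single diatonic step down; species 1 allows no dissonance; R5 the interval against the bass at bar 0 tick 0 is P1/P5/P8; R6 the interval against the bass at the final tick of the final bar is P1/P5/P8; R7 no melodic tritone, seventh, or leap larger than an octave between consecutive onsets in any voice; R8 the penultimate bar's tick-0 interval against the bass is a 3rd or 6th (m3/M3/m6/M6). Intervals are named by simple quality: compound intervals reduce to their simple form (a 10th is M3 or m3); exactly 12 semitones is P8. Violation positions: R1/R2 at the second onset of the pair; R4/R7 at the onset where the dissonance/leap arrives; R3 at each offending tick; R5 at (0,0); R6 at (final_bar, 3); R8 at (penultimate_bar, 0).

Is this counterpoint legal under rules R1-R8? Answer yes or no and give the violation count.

bar 0: v0=C3 v1=C4 v2=G4 (P5)
bar 1: v0=E3 v1=E4 v2=F4 (m2)
bar 2: v0=F3 v1=A3 v2=A4 (M3)
bar 3: v0=E3 v1=E4 v2=B4 (P5)
bar 4: v0=G3 v1=A4 v2=F4 (m7)
bar 5: v0=A3 v1=F4 v2=C5 (m3)
bar 6: v0=D3 v1=B3 v2=F4 (m3)
bar 7: v0=C3 v1=C4 v2=G4 (P5)
  R1 @ bar1.0: C3/C4 P8 -> E3/E4 P8 similar
  R4 @ bar1.0: E3/F4 m2 untreated
  R2 @ bar3.0: A3/A4 P8 -> E4/B4 P5 similar
  R3 @ bar4.0: A4 above F4
  R4 @ bar4.0: G3/A4 M2 untreated
  R4 @ bar4.0: G3/F4 m7 untreated
  R7 @ bar4.0: B4->F4 leap 6st
  R3 @ bar4.1: A4 above F4
  R3 @ bar4.2: A4 above F4
  R3 @ bar4.3: A4 above F4
  R7 @ bar6.0: F4->B3 leap 6st
  R2 @ bar7.0: B3/F4 TT -> C4/G4 P5 similar

No (12 violations)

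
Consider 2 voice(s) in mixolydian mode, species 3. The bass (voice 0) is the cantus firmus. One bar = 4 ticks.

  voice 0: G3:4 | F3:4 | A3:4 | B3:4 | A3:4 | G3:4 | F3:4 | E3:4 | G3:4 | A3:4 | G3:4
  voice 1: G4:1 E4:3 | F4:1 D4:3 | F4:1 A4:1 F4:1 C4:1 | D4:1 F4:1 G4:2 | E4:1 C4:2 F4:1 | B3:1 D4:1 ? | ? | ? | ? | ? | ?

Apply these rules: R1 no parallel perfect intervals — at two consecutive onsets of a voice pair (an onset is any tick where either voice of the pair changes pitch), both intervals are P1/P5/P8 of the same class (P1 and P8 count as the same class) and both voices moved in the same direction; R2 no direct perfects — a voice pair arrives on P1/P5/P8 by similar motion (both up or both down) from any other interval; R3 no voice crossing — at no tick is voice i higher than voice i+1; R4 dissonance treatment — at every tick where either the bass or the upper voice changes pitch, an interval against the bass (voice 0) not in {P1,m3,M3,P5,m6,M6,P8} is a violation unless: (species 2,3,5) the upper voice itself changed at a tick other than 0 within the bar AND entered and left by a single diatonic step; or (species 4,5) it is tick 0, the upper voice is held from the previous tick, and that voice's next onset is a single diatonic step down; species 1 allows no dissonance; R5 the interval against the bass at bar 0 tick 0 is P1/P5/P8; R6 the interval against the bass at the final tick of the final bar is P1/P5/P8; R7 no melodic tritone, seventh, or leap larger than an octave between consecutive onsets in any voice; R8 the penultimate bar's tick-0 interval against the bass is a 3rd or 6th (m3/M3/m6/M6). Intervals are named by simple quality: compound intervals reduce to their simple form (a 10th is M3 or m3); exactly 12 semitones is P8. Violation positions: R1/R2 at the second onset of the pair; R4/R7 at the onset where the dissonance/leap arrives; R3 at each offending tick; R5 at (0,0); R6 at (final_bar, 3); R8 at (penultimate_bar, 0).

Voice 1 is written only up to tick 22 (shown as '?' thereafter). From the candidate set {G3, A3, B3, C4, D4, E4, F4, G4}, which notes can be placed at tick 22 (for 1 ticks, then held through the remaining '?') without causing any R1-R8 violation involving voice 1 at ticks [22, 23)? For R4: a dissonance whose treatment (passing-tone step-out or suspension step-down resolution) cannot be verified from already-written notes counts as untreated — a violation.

{B3, D4, E4, G3, G4}

G3: legal
A3: violates R4
B3: legal
C4: violates R4
D4: legal
E4: legal
F4: violates R4
G4: legal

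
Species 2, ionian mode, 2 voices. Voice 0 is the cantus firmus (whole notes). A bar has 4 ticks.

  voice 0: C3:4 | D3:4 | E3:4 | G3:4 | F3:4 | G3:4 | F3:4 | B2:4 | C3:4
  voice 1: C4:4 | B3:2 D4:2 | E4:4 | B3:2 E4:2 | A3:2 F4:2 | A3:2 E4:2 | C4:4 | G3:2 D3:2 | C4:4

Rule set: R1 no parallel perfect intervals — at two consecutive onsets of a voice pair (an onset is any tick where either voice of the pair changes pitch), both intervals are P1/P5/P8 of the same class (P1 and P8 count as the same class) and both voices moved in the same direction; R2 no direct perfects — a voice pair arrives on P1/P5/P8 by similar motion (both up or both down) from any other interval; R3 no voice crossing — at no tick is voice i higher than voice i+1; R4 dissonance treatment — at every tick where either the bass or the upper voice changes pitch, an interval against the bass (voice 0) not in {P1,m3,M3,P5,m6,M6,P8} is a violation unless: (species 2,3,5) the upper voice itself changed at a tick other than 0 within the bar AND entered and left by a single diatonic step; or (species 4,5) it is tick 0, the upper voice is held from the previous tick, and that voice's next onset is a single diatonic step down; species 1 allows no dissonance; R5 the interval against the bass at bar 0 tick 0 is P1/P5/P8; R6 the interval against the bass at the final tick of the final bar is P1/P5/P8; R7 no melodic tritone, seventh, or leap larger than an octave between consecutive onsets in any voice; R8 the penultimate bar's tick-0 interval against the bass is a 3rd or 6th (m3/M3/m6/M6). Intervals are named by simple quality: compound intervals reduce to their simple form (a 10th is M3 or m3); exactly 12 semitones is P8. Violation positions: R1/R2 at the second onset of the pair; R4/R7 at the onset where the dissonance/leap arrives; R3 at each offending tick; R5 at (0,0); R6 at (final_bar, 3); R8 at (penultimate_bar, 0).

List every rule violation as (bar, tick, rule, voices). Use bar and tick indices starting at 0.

bar 0: v0=C3 v1=C4 downbeat P8
bar 1: v0=D3 v1=B3 downbeat M6
bar 2: v0=E3 v1=E4 downbeat P8
bar 3: v0=G3 v1=B3 downbeat M3
bar 4: v0=F3 v1=A3 downbeat M3
bar 5: v0=G3 v1=A3 downbeat M2
bar 6: v0=F3 v1=C4 downbeat P5
bar 7: v0=B2 v1=G3 downbeat m6
bar 8: v0=C3 v1=C4 downbeat P8
  -> R1 @ bar 2 tick 0 v(0, 1): D3/D4 P8 -> E3/E4 P8 similar
  -> R4 @ bar 5 tick 0 v(0, 1): G3/A3 M2 untreated
  -> R2 @ bar 6 tick 0 v(0, 1): G3/E4 M6 -> F3/C4 P5 similar
  -> R7 @ bar 7 tick 0 v(0,): F3->B2 leap 6st
  -> R2 @ bar 8 tick 0 v(0, 1): B2/D3 m3 -> C3/C4 P8 similar
  -> R7 @ bar 8 tick 0 v(1,): D3->C4 leap 10st

(2, 0, R1, (0, 1))
(5, 0, R4, (0, 1))
(6, 0, R2, (0, 1))
(7, 0, R7, (0,))
(8, 0, R2, (0, 1))
(8, 0, R7, (1,))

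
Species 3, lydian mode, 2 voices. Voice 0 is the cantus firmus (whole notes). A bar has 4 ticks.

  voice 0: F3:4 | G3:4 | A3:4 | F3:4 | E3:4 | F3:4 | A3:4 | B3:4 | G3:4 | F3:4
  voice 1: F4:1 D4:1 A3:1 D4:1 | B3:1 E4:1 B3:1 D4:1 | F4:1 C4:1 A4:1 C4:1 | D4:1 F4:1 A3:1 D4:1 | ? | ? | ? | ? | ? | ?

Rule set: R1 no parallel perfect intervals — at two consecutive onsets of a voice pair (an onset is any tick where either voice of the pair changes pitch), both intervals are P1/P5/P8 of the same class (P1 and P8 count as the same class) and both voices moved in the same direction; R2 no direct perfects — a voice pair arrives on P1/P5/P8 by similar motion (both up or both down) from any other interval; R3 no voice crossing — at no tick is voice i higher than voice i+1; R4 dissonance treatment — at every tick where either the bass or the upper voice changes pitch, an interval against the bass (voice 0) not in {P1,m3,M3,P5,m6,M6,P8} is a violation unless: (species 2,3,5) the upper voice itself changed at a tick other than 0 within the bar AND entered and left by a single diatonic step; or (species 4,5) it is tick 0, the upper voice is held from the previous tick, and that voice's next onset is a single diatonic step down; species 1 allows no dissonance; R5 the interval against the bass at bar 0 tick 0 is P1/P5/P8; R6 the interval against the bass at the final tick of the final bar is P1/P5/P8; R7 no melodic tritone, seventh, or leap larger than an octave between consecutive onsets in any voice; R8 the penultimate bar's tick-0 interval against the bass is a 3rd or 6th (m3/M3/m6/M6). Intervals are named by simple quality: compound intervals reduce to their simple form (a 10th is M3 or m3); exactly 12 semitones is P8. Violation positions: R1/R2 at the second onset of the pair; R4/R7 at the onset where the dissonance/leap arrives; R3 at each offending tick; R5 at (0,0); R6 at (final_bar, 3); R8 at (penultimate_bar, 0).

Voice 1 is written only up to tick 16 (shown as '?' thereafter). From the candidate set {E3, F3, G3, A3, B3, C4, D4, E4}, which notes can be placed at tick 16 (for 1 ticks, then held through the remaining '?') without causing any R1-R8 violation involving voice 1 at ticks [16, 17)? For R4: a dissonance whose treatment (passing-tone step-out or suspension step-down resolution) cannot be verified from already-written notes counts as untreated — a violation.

E3: violates R2,R7
F3: violates R4
G3: legal
A3: violates R4
B3: violates R2
C4: legal
D4: violates R4
E4: legal

{C4, E4, G3}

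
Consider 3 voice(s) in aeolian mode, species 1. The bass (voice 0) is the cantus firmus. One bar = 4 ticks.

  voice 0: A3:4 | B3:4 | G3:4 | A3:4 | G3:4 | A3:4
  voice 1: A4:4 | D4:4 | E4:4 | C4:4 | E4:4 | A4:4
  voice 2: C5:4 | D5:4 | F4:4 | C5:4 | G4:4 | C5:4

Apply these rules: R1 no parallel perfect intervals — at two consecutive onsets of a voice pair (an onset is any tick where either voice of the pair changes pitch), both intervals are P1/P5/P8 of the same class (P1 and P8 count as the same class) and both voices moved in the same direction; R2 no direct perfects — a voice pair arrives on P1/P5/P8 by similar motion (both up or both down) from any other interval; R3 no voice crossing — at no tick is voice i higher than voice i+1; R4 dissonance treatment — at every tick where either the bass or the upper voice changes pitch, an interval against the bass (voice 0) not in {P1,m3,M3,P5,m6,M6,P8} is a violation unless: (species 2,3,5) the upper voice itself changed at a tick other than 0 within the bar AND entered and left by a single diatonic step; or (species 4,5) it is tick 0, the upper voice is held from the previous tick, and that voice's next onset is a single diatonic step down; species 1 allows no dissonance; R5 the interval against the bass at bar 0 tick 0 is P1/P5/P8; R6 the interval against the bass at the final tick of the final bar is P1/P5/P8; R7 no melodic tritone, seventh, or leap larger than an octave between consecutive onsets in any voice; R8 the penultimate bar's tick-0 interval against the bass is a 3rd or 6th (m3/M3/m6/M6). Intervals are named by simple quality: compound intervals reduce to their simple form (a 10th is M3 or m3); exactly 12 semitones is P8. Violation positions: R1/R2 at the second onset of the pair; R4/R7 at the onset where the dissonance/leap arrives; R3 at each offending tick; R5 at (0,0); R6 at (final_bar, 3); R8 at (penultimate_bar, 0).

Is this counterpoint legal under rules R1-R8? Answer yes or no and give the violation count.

bar 0: v0=A3 v1=A4 v2=C5 (m3)
bar 1: v0=B3 v1=D4 v2=D5 (m3)
bar 2: v0=G3 v1=E4 v2=F4 (m7)
bar 3: v0=A3 v1=C4 v2=C5 (m3)
bar 4: v0=G3 v1=E4 v2=G4 (P8)
bar 5: v0=A3 v1=A4 v2=C5 (m3)
  R5 @ bar0.0: opens on m3
  R4 @ bar2.0: G3/F4 m7 untreated
  R2 @ bar4.0: A3/C5 m3 -> G3/G4 P8 similar
  R8 @ bar4.0: penult P8 not 3rd/6th
  R2 @ bar5.0: G3/E4 M6 -> A3/A4 P8 similar
  R6 @ bar5.3: closes on m3

No (6 violations)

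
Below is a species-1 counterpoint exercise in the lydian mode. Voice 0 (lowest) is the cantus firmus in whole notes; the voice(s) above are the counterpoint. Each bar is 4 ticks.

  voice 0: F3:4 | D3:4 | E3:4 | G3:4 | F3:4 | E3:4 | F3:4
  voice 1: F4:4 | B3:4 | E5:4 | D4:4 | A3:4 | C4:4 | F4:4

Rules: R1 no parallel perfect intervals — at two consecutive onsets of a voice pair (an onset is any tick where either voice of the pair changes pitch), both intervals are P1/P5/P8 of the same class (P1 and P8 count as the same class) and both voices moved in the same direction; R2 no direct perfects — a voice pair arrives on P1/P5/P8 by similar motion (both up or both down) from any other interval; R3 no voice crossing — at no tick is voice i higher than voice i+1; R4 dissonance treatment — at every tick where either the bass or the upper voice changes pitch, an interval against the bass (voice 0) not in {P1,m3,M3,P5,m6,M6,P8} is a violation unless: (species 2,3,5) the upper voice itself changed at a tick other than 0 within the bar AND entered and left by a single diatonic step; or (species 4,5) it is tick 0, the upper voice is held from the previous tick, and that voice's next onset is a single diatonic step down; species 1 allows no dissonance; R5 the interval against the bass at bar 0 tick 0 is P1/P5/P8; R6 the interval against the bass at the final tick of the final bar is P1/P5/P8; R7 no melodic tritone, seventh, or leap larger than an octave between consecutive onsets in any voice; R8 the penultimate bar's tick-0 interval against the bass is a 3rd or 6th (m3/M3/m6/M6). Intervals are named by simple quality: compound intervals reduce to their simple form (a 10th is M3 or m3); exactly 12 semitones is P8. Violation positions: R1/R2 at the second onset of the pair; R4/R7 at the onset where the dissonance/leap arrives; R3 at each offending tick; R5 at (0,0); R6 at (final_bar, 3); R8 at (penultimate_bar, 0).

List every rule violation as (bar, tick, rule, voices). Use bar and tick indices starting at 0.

(1, 0, R7, (1,))
(2, 0, R2, (0, 1))
(2, 0, R7, (1,))
(3, 0, R7, (1,))
(6, 0, R2, (0, 1))

bar 0: v0=F3 v1=F4 downbeat P8
bar 1: v0=D3 v1=B3 downbeat M6
bar 2: v0=E3 v1=E5 downbeat P1
bar 3: v0=G3 v1=D4 downbeat P5
bar 4: v0=F3 v1=A3 downbeat M3
bar 5: v0=E3 v1=C4 downbeat m6
bar 6: v0=F3 v1=F4 downbeat P8
  -> R7 @ bar 1 tick 0 v(1,): F4->B3 leap 6st
  -> R2 @ bar 2 tick 0 v(0, 1): D3/B3 M6 -> E3/E5 P1 similar
  -> R7 @ bar 2 tick 0 v(1,): B3->E5 leap 17st
  -> R7 @ bar 3 tick 0 v(1,): E5->D4 leap 14st
  -> R2 @ bar 6 tick 0 v(0, 1): E3/C4 m6 -> F3/F4 P8 similar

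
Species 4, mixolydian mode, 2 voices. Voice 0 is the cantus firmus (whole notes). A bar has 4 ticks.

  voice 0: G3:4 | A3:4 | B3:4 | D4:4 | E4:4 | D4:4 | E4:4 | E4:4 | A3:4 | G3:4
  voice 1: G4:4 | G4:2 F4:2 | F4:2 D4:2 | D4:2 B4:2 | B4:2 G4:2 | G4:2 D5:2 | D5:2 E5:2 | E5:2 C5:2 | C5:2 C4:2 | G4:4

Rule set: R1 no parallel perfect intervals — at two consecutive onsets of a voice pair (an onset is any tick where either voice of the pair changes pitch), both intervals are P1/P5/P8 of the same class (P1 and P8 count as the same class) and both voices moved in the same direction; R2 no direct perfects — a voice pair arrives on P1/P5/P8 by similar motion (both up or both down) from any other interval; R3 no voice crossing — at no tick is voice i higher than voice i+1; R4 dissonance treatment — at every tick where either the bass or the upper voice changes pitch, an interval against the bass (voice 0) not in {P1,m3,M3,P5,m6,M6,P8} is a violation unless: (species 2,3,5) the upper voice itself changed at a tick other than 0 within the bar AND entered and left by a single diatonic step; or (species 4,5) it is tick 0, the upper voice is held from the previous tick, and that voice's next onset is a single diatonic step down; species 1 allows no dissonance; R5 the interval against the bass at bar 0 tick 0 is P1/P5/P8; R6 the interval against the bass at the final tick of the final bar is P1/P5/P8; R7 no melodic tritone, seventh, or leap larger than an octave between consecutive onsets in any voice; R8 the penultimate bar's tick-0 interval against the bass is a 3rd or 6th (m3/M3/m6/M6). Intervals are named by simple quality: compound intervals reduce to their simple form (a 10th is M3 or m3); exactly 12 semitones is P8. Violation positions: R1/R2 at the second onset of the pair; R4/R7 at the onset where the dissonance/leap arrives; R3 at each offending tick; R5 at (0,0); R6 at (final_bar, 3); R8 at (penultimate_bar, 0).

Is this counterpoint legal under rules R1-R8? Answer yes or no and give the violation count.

bar 0: v0=G3 v1=G4 (P8)
bar 1: v0=A3 v1=G4 (m7)
bar 2: v0=B3 v1=F4 (TT)
bar 3: v0=D4 v1=D4 (P1)
bar 4: v0=E4 v1=B4 (P5)
bar 5: v0=D4 v1=G4 (P4)
bar 6: v0=E4 v1=D5 (m7)
bar 7: v0=E4 v1=E5 (P8)
bar 8: v0=A3 v1=C5 (m3)
bar 9: v0=G3 v1=G4 (P8)
  R4 @ bar2.0: B3/F4 TT untreated
  R4 @ bar5.0: D4/G4 P4 untreated
  R4 @ bar6.0: E4/D5 m7 untreated

No (3 violations)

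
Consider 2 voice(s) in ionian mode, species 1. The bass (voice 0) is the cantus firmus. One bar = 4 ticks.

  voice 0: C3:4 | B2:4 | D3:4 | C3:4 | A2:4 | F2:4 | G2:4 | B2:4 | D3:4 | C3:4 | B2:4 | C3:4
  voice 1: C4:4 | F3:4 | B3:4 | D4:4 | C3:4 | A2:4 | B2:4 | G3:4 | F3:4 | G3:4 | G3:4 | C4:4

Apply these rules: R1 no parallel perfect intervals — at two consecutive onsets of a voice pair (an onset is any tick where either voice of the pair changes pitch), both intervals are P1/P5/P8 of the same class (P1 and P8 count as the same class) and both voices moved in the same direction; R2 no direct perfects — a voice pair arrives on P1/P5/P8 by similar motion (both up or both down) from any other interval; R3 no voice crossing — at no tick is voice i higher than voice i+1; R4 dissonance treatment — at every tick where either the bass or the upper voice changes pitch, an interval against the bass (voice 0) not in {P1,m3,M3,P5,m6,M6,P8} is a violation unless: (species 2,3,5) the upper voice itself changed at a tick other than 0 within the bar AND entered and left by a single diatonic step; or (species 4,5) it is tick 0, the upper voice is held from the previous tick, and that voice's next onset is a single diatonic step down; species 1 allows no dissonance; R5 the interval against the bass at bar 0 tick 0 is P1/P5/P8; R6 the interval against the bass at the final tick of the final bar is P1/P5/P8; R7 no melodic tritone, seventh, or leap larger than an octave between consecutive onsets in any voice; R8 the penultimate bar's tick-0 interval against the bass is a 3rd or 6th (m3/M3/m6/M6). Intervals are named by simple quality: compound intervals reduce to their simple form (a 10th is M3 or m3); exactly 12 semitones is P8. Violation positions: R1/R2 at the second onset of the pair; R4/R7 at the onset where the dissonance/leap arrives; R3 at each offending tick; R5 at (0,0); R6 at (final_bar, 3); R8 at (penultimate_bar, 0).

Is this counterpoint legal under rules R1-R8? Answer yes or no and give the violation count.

No (5 violations)

bar 0: v0=C3 v1=C4 (P8)
bar 1: v0=B2 v1=F3 (TT)
bar 2: v0=D3 v1=B3 (M6)
bar 3: v0=C3 v1=D4 (M2)
bar 4: v0=A2 v1=C3 (m3)
bar 5: v0=F2 v1=A2 (M3)
bar 6: v0=G2 v1=B2 (M3)
bar 7: v0=B2 v1=G3 (m6)
bar 8: v0=D3 v1=F3 (m3)
bar 9: v0=C3 v1=G3 (P5)
bar 10: v0=B2 v1=G3 (m6)
bar 11: v0=C3 v1=C4 (P8)
  R4 @ bar1.0: B2/F3 TT untreated
  R7 @ bar2.0: F3->B3 leap 6st
  R4 @ bar3.0: C3/D4 M2 untreated
  R7 @ bar4.0: D4->C3 leap 14st
  R2 @ bar11.0: B2/G3 m6 -> C3/C4 P8 similar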